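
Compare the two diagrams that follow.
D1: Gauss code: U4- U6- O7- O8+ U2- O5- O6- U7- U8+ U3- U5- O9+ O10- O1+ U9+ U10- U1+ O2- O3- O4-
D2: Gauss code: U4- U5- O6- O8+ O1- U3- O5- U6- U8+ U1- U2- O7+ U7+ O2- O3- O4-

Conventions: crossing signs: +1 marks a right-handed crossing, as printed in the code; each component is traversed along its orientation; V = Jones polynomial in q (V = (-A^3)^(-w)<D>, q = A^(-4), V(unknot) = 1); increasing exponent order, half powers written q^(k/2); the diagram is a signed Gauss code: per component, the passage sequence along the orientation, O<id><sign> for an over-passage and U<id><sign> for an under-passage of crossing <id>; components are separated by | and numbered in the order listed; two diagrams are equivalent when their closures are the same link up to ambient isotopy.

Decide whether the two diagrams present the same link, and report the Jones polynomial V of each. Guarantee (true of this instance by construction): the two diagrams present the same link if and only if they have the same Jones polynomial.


same link: yes
V(D1) = -q^-4 + q^-3 + q^-1  [10 crossings, <D> = A^-8 + 1 - A^4, w = -4]
V(D2) = -q^-4 + q^-3 + q^-1  (w -4, c 8, <D> = A^-8 + 1 - A^4)
note: Reidemeister moves carry D1 (10 crossings) to D2 (8)


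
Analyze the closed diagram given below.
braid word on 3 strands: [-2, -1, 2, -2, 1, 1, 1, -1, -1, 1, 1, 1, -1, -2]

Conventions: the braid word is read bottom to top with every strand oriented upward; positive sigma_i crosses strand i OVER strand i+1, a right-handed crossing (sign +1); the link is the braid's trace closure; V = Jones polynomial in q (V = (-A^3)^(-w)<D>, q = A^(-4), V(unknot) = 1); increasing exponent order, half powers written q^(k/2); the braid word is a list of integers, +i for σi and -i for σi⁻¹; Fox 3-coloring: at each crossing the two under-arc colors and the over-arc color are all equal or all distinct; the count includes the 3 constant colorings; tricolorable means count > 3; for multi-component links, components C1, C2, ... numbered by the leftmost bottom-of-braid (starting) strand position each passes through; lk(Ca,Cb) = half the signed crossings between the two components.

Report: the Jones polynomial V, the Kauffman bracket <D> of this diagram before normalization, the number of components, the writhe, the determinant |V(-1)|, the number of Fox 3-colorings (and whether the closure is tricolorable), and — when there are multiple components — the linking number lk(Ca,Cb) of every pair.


Jones polynomial: V(q) = q^-2 + 2 + q^2
<D> = A^-8 + 2 + A^8; writhe 0
components 3, writhe 0 (14 crossings)
linking number lk(C1,C2) = 0
lk(C1,C3): +1
lk(C2,C3) = -1
3-colorings: 3 of 3^14, det 4 — not tricolorable
note: V is palindromic (span 4, det 4): q -> 1/q fixes it; necessary, not sufficient, for amphichirality


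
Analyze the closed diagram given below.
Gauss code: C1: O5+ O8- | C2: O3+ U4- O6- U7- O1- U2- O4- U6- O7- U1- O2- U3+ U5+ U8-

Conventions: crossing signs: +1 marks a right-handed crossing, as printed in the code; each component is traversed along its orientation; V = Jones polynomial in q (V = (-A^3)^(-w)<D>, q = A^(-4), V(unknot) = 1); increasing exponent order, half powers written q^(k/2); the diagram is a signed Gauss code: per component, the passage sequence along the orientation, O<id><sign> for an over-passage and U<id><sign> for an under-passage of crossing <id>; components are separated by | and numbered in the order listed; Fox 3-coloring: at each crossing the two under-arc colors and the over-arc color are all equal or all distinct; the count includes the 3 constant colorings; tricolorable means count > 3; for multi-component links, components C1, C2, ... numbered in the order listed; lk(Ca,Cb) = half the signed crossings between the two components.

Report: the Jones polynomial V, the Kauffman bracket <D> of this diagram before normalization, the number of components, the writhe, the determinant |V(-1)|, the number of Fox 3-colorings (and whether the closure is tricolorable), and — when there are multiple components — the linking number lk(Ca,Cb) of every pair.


V = q^(-15/2) - q^(-7/2) - q^(-5/2) - q^(-3/2)
<D> = -A^-6 - A^-2 - A^2 + A^18 (w = -4)
2 components over 8 crossings, w = -4
lk(C1,C2): 0
9 Fox colorings among 3^9, |V(-1)| = 0: tricolorable
why: every pair of the 2 components has lk = 0


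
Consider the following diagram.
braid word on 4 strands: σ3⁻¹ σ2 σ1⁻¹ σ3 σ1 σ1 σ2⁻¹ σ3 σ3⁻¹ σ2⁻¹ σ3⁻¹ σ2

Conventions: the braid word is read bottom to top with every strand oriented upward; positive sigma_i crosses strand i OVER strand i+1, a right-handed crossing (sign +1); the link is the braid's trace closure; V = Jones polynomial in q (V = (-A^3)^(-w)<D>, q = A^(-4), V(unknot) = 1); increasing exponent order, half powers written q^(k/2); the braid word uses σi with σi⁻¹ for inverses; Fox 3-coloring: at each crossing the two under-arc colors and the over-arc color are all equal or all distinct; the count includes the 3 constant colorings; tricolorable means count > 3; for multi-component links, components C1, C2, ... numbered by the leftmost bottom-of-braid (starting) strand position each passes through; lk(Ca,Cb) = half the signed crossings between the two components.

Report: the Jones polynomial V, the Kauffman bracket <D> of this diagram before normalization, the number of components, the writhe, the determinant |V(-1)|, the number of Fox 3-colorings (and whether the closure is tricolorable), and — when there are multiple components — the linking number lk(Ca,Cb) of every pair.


V = q^(-7/2) - q^(-5/2) + q^(-3/2) - 2q^(-1/2) - q^(3/2)
<D> = -A^-6 - 2A^2 + A^6 - A^10 + A^14 (w = 0)
2 components over 12 crossings, w = 0
lk(C1,C2): +1
9 Fox colorings among 3^12, |V(-1)| = 6: tricolorable
why: free reduction leaves σ3⁻¹ σ2 σ1⁻¹ σ3 σ1 σ1 σ2⁻¹ σ2⁻¹ σ3⁻¹ σ2 of the original 12 letters


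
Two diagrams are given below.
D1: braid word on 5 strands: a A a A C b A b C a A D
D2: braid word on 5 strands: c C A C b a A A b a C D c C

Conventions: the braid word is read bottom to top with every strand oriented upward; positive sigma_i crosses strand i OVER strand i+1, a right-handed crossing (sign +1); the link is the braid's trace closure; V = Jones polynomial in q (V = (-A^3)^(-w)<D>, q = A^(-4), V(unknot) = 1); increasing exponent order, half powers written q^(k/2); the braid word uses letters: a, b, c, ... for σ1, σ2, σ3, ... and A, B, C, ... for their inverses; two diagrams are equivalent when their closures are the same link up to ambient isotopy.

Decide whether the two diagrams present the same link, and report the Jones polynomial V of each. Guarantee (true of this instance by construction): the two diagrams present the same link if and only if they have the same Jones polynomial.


equivalent: yes
D1 (bracket A^-14 + 2A^-6 + A^2; 12 crossings at w = -2): V = q^-2 + 2 + q^2
V(D2) = q^-2 + 2 + q^2  (w -2, c 14, <D> = A^-14 + 2A^-6 + A^2)
key observation: from 12 to 14 crossings by R-moves: one link, two diagrams


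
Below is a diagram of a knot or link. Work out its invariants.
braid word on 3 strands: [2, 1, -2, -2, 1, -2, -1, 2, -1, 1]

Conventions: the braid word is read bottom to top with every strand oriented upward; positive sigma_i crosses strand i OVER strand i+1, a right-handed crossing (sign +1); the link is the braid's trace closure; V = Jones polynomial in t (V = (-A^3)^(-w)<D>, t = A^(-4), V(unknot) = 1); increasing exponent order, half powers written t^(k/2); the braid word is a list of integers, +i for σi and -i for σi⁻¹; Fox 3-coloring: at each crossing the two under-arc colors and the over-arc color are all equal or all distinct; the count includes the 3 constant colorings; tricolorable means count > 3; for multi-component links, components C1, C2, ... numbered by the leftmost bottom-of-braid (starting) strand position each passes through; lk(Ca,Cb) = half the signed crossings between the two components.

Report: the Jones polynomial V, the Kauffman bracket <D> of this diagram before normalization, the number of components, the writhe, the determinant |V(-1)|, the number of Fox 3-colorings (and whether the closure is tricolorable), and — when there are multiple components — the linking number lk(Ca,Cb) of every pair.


V = -t^-3 + t^-2 - t^-1 + 3 - t + t^2 - t^3
<D> = -A^-12 + A^-8 - A^-4 + 3 - A^4 + A^8 - A^12 (w = 0)
1 component over 10 crossings, w = 0
27 Fox colorings among 3^10, |V(-1)| = 9: tricolorable
why: inverse pairs cancel, leaving σ2 σ1 σ2⁻¹ σ2⁻¹ σ1 σ2⁻¹ σ1⁻¹ σ2


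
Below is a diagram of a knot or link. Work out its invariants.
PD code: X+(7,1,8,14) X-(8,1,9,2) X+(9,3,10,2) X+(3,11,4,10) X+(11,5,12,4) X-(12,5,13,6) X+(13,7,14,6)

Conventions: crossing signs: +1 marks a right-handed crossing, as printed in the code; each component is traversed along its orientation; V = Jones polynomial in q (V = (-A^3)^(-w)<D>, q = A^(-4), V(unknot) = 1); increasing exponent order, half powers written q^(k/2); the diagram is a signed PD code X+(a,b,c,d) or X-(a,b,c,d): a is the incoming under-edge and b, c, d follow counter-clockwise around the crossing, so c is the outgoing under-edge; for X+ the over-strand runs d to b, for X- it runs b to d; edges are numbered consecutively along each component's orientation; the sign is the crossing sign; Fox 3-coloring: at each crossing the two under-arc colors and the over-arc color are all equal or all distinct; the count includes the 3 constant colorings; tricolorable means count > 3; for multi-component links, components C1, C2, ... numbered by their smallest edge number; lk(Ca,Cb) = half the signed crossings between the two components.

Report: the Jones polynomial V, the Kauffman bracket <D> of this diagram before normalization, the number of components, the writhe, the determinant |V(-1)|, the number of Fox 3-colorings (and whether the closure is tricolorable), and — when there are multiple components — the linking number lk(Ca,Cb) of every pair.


V = q + q^3 - q^4
<D> = A^-7 - A^-3 - A^5 (w = +3)
1 component over 7 crossings, w = +3
9 Fox colorings among 3^7, |V(-1)| = 3: tricolorable
why: w = +3 shifts under R1 moves; the (-A^3)^(-3) factor cancels that in V


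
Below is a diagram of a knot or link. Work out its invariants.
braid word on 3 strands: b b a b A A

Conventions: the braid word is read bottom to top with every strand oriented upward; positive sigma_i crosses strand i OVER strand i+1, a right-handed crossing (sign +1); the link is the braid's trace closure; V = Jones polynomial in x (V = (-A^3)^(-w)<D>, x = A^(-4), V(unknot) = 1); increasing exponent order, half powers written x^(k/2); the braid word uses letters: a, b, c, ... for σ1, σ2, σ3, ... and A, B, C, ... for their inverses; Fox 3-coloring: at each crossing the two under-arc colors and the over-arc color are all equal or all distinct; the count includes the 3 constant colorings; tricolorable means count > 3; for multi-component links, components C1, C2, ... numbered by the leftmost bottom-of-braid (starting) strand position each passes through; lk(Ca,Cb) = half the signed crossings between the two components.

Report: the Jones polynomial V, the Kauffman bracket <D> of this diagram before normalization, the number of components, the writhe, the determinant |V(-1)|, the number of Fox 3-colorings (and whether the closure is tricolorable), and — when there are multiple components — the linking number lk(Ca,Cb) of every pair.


Jones polynomial: V(x) = 1
<D> = A^6; writhe +2
components 1, writhe +2 (6 crossings)
3-colorings: 3 of 3^6, det 1 — not tricolorable
note: |V(-1)| = 1: so not tricolorable, since 3 does not divide 1


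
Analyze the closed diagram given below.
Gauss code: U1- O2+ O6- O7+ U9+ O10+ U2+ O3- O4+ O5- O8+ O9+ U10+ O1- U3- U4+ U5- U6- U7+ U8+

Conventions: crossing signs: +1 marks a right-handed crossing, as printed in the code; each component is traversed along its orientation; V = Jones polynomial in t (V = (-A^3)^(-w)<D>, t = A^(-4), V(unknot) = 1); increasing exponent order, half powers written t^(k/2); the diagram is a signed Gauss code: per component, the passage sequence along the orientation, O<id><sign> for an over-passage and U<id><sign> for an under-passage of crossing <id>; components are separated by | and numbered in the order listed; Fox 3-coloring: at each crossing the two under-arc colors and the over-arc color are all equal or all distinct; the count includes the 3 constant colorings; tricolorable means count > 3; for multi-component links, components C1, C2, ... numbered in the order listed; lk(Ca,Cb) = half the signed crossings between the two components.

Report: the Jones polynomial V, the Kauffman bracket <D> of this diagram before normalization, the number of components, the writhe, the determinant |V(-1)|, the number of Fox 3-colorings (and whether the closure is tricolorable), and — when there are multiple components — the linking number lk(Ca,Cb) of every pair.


V(t) = t + t^3 - t^4
bracket: -A^-10 + A^-6 + A^2, w = +2
1 component, writhe +2, over 10 crossings
det 3, colorings 9 of 3^10 — tricolorable
observation: |V(-1)| = 3: so tricolorable, since 3 divides 3


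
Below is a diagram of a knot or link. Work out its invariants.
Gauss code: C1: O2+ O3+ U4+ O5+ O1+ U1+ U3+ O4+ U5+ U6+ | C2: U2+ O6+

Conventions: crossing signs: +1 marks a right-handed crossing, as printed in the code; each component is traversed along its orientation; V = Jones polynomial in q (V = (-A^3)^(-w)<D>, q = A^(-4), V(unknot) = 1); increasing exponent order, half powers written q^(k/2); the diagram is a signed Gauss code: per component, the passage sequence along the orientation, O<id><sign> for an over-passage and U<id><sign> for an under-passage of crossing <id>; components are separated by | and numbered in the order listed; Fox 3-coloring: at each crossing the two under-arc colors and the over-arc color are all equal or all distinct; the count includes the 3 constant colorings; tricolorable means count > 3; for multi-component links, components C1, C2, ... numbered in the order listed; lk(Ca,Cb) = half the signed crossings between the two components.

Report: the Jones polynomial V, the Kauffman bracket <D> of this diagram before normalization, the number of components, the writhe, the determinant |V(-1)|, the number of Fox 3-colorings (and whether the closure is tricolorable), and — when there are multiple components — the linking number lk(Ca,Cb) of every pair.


V(q) = -q^(3/2) - 2q^(7/2) + q^(9/2) - q^(11/2) + q^(13/2)
bracket: A^-8 - A^-4 + 1 - 2A^4 - A^12, w = +6
2 components, writhe +6, over 6 crossings
lk(C1,C2) = +1
det 6, colorings 9 of 3^6 — tricolorable
observation: w = +6 (over 6 crossings) is diagram-only; (-A^3)^(-6) removes it from V


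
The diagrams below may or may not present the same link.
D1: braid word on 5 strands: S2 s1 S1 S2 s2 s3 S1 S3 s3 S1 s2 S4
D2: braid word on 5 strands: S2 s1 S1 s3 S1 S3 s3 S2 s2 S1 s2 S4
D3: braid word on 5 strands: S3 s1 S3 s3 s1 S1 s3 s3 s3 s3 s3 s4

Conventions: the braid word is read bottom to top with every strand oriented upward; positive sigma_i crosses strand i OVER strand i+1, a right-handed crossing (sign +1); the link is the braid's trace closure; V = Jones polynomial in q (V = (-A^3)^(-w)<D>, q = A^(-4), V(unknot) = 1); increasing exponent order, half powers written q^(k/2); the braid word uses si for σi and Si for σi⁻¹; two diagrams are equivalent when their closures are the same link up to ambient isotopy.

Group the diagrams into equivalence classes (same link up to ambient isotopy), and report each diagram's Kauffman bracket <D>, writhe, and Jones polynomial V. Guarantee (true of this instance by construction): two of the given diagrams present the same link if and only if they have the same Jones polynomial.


classes: {D1, D2} | {D3}
V(D1) = q^-3 + q^-2 + q^-1 + 1  [12 crossings, <D> = A^-6 + A^-2 + A^2 + A^6, w = -2]
D2 (bracket A^-6 + A^-2 + A^2 + A^6; 12 crossings at w = -2): V = q^-3 + q^-2 + q^-1 + 1
D3 (bracket A^-6 + A^6 + A^10 + A^14; 12 crossings at w = +6): V = q + q^2 + q^3 + q^6
note: 2 classes among 3 diagrams; unequal V(q) rules out equality


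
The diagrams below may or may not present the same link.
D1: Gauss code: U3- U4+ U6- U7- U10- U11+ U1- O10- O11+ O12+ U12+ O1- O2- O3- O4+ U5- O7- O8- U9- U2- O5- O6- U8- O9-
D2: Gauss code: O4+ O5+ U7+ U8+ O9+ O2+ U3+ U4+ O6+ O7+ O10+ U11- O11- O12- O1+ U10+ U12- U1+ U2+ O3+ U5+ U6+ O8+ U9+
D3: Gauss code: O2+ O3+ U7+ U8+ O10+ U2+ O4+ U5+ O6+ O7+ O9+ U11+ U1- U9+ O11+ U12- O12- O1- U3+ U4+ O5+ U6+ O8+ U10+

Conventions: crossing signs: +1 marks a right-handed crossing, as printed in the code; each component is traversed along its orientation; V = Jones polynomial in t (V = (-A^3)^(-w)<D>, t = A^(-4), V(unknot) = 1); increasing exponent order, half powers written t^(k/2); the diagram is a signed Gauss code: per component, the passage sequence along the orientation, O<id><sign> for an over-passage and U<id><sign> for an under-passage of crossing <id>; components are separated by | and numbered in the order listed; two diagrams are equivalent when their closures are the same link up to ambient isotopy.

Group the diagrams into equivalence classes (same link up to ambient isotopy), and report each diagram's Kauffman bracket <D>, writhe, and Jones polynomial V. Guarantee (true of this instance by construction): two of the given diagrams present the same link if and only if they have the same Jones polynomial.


grouping into links: {D1} | {D2, D3}
V(D1) = -t^-7 + t^-6 - t^-5 + t^-4 + t^-2  (w -6, c 12, <D> = A^-10 + A^-2 - A^2 + A^6 - A^10)
V(D2) = t^3 + t^5 - t^8  [12 crossings, <D> = -A^-8 + A^4 + A^12, w = +8]
D3 (bracket -A^-8 + A^4 + A^12; 12 crossings at w = +8): V = t^3 + t^5 - t^8
why: 2 values of V(t) split the 3 diagrams


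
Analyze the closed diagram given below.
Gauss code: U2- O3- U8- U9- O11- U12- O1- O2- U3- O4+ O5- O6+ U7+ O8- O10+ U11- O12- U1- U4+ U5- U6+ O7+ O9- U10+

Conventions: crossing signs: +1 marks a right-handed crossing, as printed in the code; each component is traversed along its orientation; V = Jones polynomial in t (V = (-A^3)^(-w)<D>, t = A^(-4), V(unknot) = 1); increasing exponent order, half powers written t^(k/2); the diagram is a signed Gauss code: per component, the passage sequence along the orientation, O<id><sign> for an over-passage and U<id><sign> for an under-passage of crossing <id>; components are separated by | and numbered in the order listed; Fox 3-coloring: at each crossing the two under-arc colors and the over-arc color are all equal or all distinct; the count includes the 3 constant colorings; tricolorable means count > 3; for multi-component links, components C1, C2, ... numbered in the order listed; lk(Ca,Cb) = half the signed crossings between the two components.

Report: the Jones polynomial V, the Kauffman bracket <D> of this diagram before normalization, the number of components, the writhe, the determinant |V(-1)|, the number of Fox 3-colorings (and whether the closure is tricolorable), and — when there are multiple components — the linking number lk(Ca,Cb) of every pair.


V = -t^-8 + 2t^-7 - 3t^-6 + 4t^-5 - 5t^-4 + 5t^-3 - 3t^-2 + 3t^-1 - 1
<D> = -A^-12 + 3A^-8 - 3A^-4 + 5 - 5A^4 + 4A^8 - 3A^12 + 2A^16 - A^20 (w = -4)
1 component over 12 crossings, w = -4
9 Fox colorings among 3^12, |V(-1)| = 27: tricolorable
why: V spans 8 powers of t: at least 8 crossings in any diagram


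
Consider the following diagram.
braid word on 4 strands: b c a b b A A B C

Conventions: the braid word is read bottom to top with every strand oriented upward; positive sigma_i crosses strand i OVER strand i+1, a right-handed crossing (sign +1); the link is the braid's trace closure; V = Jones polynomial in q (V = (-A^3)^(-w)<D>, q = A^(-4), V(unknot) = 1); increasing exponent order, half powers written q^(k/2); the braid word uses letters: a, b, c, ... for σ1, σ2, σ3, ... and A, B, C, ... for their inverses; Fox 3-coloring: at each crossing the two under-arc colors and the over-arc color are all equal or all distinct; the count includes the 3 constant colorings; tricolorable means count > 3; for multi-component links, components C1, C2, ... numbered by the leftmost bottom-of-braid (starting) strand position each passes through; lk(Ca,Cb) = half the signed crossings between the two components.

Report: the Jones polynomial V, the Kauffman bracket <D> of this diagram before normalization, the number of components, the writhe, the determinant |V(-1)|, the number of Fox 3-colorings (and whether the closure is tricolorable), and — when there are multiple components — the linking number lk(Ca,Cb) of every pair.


V(q) = q^-2 - q^-1 + 1 - q + q^2
bracket: -A^-5 + A^-1 - A^3 + A^7 - A^11, w = +1
1 component, writhe +1, over 9 crossings
det 5, colorings 3 of 3^9 — not tricolorable
observation: w = +1 (over 9 crossings) is diagram-only; (-A^3)^(-1) removes it from V


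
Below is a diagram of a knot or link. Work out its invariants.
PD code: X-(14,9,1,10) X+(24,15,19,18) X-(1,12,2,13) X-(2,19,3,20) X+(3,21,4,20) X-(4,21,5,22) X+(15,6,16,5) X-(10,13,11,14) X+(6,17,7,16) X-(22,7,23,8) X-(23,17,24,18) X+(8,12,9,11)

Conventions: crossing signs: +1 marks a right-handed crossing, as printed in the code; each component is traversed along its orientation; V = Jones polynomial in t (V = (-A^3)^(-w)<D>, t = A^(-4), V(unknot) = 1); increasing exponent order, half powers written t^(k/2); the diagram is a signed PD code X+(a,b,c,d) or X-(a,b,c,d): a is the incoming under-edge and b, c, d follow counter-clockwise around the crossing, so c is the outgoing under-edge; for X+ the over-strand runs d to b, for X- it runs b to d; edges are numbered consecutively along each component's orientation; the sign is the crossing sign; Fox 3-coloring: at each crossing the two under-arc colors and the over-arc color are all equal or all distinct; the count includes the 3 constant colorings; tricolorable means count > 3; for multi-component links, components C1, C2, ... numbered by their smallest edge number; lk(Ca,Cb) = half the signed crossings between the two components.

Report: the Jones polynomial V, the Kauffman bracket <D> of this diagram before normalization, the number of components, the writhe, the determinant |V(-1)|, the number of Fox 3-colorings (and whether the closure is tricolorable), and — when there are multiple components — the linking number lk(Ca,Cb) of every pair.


V = t^-2 + 2 + t^2
<D> = A^-14 + 2A^-6 + A^2 (w = -2)
3 components over 12 crossings, w = -2
lk(C1,C2): +1
lk(C1,C3) = -1
linking number lk(C2,C3) = 0
3 Fox colorings among 3^12, |V(-1)| = 4: not tricolorable
why: w = -2 (over 12 crossings) is diagram-only; (-A^3)^(2) removes it from V


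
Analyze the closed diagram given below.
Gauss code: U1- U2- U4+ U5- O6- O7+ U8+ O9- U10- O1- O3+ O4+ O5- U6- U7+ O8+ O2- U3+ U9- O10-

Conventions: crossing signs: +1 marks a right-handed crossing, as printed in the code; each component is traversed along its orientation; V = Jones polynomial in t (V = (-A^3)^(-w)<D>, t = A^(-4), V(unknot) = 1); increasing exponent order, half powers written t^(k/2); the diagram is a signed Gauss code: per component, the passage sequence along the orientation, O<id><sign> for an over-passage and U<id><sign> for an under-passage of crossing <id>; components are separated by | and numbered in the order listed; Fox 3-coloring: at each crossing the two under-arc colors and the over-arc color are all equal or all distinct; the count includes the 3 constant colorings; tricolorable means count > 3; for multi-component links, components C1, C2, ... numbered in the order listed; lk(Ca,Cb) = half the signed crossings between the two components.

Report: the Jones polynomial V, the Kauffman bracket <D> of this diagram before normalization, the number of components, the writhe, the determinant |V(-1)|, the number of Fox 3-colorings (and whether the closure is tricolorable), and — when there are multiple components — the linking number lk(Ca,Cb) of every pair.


Jones polynomial: V(t) = -t^-4 + t^-3 + t^-1
<D> = A^-2 + A^6 - A^10; writhe -2
components 1, writhe -2 (10 crossings)
3-colorings: 9 of 3^10, det 3 — tricolorable
note: the span of V is 3, forcing >= 3 crossings in any diagram


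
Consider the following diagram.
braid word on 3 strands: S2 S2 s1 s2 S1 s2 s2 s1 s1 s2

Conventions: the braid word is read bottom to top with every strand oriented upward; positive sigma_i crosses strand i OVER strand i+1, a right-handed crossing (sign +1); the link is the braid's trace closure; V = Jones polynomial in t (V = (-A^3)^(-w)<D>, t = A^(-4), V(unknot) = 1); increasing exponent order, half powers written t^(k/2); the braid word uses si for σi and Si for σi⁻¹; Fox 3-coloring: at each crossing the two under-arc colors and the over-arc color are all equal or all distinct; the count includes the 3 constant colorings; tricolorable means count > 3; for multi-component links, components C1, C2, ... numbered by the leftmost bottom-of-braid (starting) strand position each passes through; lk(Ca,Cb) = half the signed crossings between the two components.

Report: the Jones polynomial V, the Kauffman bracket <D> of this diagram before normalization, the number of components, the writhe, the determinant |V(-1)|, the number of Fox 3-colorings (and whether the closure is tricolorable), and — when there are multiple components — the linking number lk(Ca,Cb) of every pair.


Jones polynomial: V(t) = 2t - 2t^2 + 3t^3 - 3t^4 + 2t^5 - 2t^6 + t^7
<D> = A^-16 - 2A^-12 + 2A^-8 - 3A^-4 + 3 - 2A^4 + 2A^8; writhe +4
components 1, writhe +4 (10 crossings)
3-colorings: 9 of 3^10, det 15 — tricolorable
note: |V(-1)| = 15: so tricolorable, since 3 divides 15


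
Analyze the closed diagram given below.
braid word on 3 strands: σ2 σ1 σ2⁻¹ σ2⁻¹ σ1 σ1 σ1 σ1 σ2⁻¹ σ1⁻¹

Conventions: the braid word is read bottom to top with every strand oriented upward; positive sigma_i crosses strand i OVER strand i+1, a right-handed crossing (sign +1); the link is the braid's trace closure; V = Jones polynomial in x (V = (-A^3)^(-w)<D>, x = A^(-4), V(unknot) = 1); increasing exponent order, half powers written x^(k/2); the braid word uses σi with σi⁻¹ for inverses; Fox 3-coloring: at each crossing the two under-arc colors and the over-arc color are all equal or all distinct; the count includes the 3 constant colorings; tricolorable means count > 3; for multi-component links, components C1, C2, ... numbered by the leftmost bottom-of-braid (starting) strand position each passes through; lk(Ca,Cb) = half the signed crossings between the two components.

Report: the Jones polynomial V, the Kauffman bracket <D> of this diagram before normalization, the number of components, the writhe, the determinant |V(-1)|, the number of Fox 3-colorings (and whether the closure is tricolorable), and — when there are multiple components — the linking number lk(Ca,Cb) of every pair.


Jones polynomial: V(x) = -x^-2 + x^-1 - 1 + 3x - 2x^2 + 3x^3 - 2x^4 + x^5 - x^6
<D> = -A^-18 + A^-14 - 2A^-10 + 3A^-6 - 2A^-2 + 3A^2 - A^6 + A^10 - A^14; writhe +2
components 1, writhe +2 (10 crossings)
3-colorings: 9 of 3^10, det 15 — tricolorable
note: |V(-1)| = 15: so tricolorable, since 3 divides 15


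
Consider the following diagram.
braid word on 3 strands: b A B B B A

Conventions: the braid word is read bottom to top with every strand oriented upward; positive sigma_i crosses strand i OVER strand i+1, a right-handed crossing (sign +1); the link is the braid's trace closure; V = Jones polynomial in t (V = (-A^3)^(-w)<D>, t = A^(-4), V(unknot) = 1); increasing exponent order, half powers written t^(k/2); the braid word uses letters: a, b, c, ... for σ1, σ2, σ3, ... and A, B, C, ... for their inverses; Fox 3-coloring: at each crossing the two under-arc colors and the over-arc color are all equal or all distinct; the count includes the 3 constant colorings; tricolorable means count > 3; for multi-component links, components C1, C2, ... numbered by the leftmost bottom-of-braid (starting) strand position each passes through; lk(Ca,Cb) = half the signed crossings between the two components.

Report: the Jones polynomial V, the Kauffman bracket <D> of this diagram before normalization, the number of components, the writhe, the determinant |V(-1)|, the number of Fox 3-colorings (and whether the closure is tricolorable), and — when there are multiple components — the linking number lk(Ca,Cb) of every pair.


V = -t^-6 + t^-5 - t^-4 + 2t^-3 - t^-2 + t^-1
<D> = A^-8 - A^-4 + 2 - A^4 + A^8 - A^12 (w = -4)
1 component over 6 crossings, w = -4
3 Fox colorings among 3^6, |V(-1)| = 7: not tricolorable
why: w = -4 (over 6 crossings) is diagram-only; (-A^3)^(4) removes it from V


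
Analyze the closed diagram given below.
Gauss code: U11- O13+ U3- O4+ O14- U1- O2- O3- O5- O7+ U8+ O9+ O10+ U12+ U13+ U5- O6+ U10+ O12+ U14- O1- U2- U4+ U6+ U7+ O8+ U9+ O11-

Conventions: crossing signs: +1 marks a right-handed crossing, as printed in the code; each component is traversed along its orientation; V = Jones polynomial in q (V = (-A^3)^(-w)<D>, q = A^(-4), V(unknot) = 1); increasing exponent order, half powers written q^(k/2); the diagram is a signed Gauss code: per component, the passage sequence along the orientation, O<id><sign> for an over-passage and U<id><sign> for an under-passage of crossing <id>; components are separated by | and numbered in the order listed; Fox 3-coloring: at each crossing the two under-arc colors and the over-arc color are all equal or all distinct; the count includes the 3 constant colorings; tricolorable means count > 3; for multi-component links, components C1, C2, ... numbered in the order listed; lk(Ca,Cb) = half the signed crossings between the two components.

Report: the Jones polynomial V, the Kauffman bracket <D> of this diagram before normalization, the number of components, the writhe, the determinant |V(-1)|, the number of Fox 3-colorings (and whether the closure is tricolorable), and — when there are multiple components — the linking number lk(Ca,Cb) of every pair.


Jones polynomial: V(q) = -q^-2 + 3q^-1 - 5 + 8q - 8q^2 + 9q^3 - 8q^4 + 5q^5 - 3q^6 + q^7
<D> = A^-22 - 3A^-18 + 5A^-14 - 8A^-10 + 9A^-6 - 8A^-2 + 8A^2 - 5A^6 + 3A^10 - A^14; writhe +2
components 1, writhe +2 (14 crossings)
3-colorings: 9 of 3^14, det 51 — tricolorable
note: the span of V is 9, forcing >= 9 crossings in any diagram


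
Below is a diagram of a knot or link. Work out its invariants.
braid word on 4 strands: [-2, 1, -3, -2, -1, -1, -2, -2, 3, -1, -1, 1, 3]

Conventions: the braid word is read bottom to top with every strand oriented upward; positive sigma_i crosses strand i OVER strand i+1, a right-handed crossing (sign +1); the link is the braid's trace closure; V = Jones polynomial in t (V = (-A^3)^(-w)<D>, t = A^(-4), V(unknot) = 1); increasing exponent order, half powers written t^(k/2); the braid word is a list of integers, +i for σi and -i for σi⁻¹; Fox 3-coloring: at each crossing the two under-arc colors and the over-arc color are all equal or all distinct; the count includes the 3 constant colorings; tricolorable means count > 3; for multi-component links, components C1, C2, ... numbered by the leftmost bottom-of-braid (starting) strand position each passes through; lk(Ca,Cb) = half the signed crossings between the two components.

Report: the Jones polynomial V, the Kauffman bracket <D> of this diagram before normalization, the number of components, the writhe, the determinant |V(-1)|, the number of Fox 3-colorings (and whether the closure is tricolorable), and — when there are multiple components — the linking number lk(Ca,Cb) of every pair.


Jones polynomial: V(t) = -t^-6 + t^-5 - t^-4 + 2t^-3 - t^-2 + t^-1
<D> = -A^-11 + A^-7 - 2A^-3 + A - A^5 + A^9; writhe -5
components 1, writhe -5 (13 crossings)
3-colorings: 3 of 3^13, det 7 — not tricolorable
note: the span of V is 5, forcing >= 5 crossings in any diagram


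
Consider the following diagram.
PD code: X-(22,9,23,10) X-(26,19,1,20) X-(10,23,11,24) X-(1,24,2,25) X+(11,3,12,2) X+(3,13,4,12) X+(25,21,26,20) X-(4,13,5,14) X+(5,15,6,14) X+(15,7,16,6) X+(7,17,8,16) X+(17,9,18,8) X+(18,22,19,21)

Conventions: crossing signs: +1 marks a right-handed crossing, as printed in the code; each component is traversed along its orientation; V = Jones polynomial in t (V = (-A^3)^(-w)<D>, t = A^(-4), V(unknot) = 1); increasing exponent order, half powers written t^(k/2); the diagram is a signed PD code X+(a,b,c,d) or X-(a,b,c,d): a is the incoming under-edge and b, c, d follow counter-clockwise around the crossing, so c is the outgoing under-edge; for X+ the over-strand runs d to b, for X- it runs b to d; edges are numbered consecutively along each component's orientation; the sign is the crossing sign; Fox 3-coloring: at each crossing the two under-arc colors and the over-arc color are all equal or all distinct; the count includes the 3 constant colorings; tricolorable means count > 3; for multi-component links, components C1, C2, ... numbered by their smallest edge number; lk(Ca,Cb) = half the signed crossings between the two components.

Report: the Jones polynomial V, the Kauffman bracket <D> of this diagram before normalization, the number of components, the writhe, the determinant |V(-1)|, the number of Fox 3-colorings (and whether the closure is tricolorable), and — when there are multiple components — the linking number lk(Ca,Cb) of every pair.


V = t + t^3 - t^4
<D> = A^-7 - A^-3 - A^5 (w = +3)
1 component over 13 crossings, w = +3
9 Fox colorings among 3^13, |V(-1)| = 3: tricolorable
why: w = +3 shifts under R1 moves; the (-A^3)^(-3) factor cancels that in V


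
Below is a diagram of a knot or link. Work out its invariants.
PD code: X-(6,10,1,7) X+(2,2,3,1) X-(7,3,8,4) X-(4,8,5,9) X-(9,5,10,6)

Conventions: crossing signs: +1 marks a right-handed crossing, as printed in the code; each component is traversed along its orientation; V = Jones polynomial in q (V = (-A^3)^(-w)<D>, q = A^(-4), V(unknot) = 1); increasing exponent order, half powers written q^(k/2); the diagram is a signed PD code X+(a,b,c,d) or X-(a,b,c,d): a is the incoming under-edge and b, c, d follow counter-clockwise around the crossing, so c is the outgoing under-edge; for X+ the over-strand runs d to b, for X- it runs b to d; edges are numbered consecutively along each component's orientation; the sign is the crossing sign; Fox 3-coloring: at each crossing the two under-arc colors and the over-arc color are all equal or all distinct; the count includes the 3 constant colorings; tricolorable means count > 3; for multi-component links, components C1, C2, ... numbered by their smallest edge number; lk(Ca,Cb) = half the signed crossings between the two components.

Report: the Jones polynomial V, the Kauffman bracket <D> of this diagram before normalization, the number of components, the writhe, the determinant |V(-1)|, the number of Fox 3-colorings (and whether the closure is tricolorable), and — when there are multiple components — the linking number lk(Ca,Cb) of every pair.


Jones polynomial: V(q) = -q^(-11/2) + q^(-9/2) - q^(-7/2) - q^(-3/2)
<D> = A^-3 + A^5 - A^9 + A^13; writhe -3
components 2, writhe -3 (5 crossings)
linking number lk(C1,C2) = -2
3-colorings: 3 of 3^5, det 4 — not tricolorable
note: det 4 = |V(-1)|; not divisible by 3, so not tricolorable


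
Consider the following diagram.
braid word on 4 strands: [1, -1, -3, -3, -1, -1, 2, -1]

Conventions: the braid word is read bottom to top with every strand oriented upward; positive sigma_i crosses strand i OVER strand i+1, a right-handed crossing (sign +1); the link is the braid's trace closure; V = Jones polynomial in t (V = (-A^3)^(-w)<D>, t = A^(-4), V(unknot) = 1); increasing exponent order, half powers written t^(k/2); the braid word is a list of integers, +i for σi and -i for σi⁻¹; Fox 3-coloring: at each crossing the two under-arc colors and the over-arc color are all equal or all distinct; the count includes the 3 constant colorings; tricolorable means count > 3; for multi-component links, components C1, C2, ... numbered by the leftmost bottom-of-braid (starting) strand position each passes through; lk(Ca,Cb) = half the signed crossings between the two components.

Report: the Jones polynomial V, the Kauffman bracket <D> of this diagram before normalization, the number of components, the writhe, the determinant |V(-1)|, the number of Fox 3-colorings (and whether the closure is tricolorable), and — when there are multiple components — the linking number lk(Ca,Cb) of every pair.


V(t) = t^(-13/2) - t^(-11/2) + t^(-9/2) - 2t^(-7/2) - t^(-3/2)
bracket: -A^-6 - 2A^2 + A^6 - A^10 + A^14, w = -4
2 components, writhe -4, over 8 crossings
lk(C1,C2) = -1
det 6, colorings 9 of 3^8 — tricolorable
observation: |V(-1)| = 6: so tricolorable, since 3 divides 6


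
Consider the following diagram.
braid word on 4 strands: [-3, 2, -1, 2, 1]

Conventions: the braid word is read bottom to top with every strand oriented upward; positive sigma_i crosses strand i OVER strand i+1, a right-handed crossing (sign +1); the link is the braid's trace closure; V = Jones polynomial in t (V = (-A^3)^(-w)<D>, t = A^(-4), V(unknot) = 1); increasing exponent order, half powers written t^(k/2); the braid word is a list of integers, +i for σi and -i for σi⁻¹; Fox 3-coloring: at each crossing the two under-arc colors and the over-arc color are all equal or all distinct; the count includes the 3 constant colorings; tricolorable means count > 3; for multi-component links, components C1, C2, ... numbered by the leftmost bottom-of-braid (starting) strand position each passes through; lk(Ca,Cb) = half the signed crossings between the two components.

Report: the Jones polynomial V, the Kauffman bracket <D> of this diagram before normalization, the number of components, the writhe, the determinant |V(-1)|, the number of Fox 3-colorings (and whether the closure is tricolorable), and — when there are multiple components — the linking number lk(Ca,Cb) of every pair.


V(t) = 1
bracket: -A^3, w = +1
1 component, writhe +1, over 5 crossings
det 1, colorings 3 of 3^5 — not tricolorable
observation: w = +1 shifts under R1 moves; the (-A^3)^(-1) factor cancels that in V


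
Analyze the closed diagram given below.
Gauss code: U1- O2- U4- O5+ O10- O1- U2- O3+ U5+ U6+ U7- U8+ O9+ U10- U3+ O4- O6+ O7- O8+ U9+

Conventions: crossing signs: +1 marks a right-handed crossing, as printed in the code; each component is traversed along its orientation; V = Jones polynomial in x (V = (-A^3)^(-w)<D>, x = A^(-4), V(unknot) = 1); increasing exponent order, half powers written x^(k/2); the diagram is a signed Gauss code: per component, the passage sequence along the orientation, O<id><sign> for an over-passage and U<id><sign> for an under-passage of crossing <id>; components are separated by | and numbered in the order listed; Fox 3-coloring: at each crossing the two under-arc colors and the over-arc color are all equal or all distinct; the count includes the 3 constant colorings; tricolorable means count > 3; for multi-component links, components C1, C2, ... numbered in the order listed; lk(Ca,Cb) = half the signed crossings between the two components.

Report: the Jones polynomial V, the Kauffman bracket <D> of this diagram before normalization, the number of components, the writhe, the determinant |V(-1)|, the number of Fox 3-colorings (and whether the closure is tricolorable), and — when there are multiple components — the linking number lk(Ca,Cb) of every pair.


V(x) = -x^-3 + 2x^-2 - 2x^-1 + 3 - 2x + 2x^2 - x^3
bracket: -A^-12 + 2A^-8 - 2A^-4 + 3 - 2A^4 + 2A^8 - A^12, w = 0
1 component, writhe 0, over 10 crossings
det 13, colorings 3 of 3^10 — not tricolorable
observation: palindromic: swapping x for 1/x fixes V


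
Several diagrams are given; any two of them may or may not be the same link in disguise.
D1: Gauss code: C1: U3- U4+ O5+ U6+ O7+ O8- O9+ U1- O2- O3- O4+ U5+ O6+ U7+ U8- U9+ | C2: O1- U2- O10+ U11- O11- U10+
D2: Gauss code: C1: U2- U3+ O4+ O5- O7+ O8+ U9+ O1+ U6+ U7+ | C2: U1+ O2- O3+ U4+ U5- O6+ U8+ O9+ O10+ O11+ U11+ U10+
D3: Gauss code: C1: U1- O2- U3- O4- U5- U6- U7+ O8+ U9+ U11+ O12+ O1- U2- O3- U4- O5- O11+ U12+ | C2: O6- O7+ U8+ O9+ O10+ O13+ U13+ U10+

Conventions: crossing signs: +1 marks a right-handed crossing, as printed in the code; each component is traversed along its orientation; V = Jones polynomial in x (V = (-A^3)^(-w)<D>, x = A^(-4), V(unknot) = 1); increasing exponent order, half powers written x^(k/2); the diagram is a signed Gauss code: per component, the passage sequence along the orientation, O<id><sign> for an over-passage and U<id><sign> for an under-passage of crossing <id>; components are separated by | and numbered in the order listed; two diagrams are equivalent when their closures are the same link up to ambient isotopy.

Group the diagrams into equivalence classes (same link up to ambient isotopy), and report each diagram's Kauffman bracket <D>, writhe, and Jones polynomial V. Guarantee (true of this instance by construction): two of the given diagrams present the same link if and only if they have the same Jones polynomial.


grouping into links: {D1} | {D2} | {D3}
V(D1) = -x^(-3/2) - 2x^(1/2) + x^(3/2) - x^(5/2) + x^(7/2)  (w +1, c 11, <D> = -A^-11 + A^-7 - A^-3 + 2A + A^9)
V(D2) = -x^(3/2) - x^(7/2) + x^(9/2) - x^(11/2)  (w +7, c 11, <D> = A^-1 - A^3 + A^7 + A^15)
V(D3) = x^(-7/2) - x^(-5/2) + x^(-3/2) - 2x^(-1/2) - x^(3/2)  (w +1, c 13, <D> = A^-3 + 2A^5 - A^9 + A^13 - A^17)
key observation: 3 classes among 3 diagrams; unequal V(x) rules out equality
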